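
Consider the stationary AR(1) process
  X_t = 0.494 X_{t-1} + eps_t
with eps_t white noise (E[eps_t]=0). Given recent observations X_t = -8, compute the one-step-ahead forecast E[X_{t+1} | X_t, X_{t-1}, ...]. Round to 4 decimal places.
E[X_{t+1} \mid \mathcal F_t] = -3.9520

For an AR(p) model X_t = c + sum_i phi_i X_{t-i} + eps_t, the
one-step-ahead conditional mean is
  E[X_{t+1} | X_t, ...] = c + sum_i phi_i X_{t+1-i}.
Substitute known values:
  E[X_{t+1} | ...] = (0.494) * (-8)
                   = -3.9520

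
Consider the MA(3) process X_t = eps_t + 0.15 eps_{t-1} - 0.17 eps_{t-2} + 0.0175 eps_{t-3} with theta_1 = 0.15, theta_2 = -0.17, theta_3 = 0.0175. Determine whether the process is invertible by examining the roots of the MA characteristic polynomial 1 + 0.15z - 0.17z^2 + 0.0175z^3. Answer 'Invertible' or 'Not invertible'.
\text{Invertible}

The MA(q) characteristic polynomial is P(z) = 1 + 0.15z - 0.17z^2 + 0.0175z^3.
Invertibility requires all roots to lie outside the unit circle, i.e. |z| > 1 for every root.
Degree 3: look for a simple real root z0 first, then factor out (1 - z/z0) and solve the remaining quadratic.
Testing z0 = 4: P(4) = 1 + (0.15)(4) + (-0.17)(4)^2 + (0.0175)(4)^3
  = 1 + (0.6) + (-2.72) + (1.12) = 0.  So z_0 = 4 is a root, |z_0| = 4.
Divide out the factor (1 - 0.25 z) = (1 - z/z0) (since 1/z0 = 0.25):
  P(z) = (1 - 0.25 z)(1 + (0.4) z + (-0.07) z^2)
  [check: z-coef 0.4 - (0.25) = 0.15; z^2-coef -0.07 - (0.25)(0.4) = -0.17; z^3-coef -(0.25)(-0.07) = 0.0175.]
Remaining roots from the quadratic factor 1 + (0.4) z + (-0.07) z^2:
  Set 1 + (0.4) z + (-0.07) z^2 = 0, i.e. a z^2 + b z + c = 0 with a = -0.07, b = 0.4, c = 1.
  Discriminant D = b^2 - 4ac = (0.4)^2 - 4*(-0.07)*1 = 0.16 - (-0.28) = 0.44.
  D >= 0, so the roots are real: z = (-b +/- sqrt(D)) / (2a) = (-0.4 +/- 0.663325) / (-0.14).
    z_1 = (-0.4 + 0.663325) / (-0.14) = -1.8809,   |z_1| = 1.8809.
    z_2 = (-0.4 - 0.663325) / (-0.14) = 7.5952,   |z_2| = 7.5952.
Moduli of all roots: 4.0000, 1.8809, 7.5952.
All moduli strictly greater than 1? Yes.
Verdict: Invertible.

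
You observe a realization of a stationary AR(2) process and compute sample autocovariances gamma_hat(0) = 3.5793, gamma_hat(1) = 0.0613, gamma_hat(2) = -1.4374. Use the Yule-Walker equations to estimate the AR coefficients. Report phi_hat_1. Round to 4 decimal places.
\hat\phi_{1} = 0.0240

The Yule-Walker equations for an AR(p) process read, in matrix form,
  Gamma_p phi = r_p,   with   (Gamma_p)_{ij} = gamma(|i - j|),
                       (r_p)_i = gamma(i),   i,j = 1..p.
Substitute the sample gammas (Toeplitz matrix and right-hand side of size 2):
  Gamma_p = [[3.5793, 0.0613], [0.0613, 3.5793]]
  r_p     = [0.0613, -1.4374]
Written out:
  3.5793 phi_1 + 0.0613 phi_2 = 0.0613
  0.0613 phi_1 + 3.5793 phi_2 = -1.4374
Solve by Cramer's rule:
  det = gamma(0)^2 - gamma(1)^2 = (3.5793)^2 - (0.0613)^2 = 12.81138849 - 0.00375769 = 12.8076308
  phi_hat_1 = [gamma(1) gamma(0) - gamma(1) gamma(2)] / det = [(0.0613)(3.5793) - (0.0613)(-1.4374)] / 12.8076308 = 0.30752371 / 12.8076308 = 0.024
  phi_hat_2 = [gamma(0) gamma(2) - gamma(1)^2] / det = [(3.5793)(-1.4374) - (0.0613)^2] / 12.8076308 = -5.14864351 / 12.8076308 = -0.402
So phi_hat = [0.0240, -0.4020].
Therefore phi_hat_1 = 0.0240.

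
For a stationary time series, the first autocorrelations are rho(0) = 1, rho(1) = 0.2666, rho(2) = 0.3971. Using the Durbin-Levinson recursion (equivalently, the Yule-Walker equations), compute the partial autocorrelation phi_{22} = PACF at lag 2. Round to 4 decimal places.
\phi_{22} = 0.3510

The PACF at lag k is phi_{kk}, the last component of the solution
to the Yule-Walker system G_k phi = r_k where
  (G_k)_{ij} = rho(|i - j|), (r_k)_i = rho(i), i,j = 1..k.
Equivalently, Durbin-Levinson gives phi_{kk} iteratively:
  phi_{11} = rho(1)
  phi_{kk} = [rho(k) - sum_{j=1..k-1} phi_{k-1,j} rho(k-j)]
            / [1 - sum_{j=1..k-1} phi_{k-1,j} rho(j)],
  phi_{k,j} = phi_{k-1,j} - phi_{kk} phi_{k-1,k-j},  j = 1..k-1.
Step k = 1:
  phi_11 = rho(1) = 0.2666.
Step k = 2:
  phi_22 = [rho(2) - phi_11 rho(1)] / [1 - phi_11 rho(1)] = [0.3971 - (0.2666)(0.2666)] / [1 - (0.2666)(0.2666)]
         = 0.32602444 / 0.92892444 = 0.351.
Therefore phi_{22} = 0.3510.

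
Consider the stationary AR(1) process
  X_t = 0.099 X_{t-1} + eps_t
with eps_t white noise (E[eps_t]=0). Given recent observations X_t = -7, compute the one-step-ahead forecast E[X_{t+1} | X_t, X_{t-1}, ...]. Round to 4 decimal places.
E[X_{t+1} \mid \mathcal F_t] = -0.6930

For an AR(p) model X_t = c + sum_i phi_i X_{t-i} + eps_t, the
one-step-ahead conditional mean is
  E[X_{t+1} | X_t, ...] = c + sum_i phi_i X_{t+1-i}.
Substitute known values:
  E[X_{t+1} | ...] = (0.099) * (-7)
                   = -0.6930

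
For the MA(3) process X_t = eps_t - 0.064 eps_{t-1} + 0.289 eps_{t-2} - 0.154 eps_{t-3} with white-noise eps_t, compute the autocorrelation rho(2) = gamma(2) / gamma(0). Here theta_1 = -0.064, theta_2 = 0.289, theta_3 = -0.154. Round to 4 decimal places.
\rho(2) = 0.2689

For an MA(q) process with theta_0 = 1, the autocovariance is
  gamma(k) = sigma^2 * sum_{i=0..q-k} theta_i * theta_{i+k},
and rho(k) = gamma(k) / gamma(0). Sigma^2 cancels.
  numerator   = (1)*(0.289) + (-0.064)*(-0.154) = 0.298856.
  denominator = (1)^2 + (-0.064)^2 + (0.289)^2 + (-0.154)^2 = 1.111333.
  rho(2) = 0.298856 / 1.111333 = 0.2689.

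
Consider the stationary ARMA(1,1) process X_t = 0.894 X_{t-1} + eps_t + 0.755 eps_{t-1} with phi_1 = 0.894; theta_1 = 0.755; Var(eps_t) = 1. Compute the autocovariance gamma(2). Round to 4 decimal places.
\gamma(2) = 12.2993

Multiply the model equation by X_{t-k} and take expectations. With theta_0 = psi_0 = 1 and psi_j the MA(infinity) weights, this gives
  gamma(k) - sum_i phi_i gamma(k-i) = c_k,
  c_k = sigma^2 * sum_{j=k..q} theta_j psi_{j-k}   (c_k = 0 for k > q),
using gamma(-m) = gamma(m).
psi-weights needed (psi_j = theta_j + sum_i phi_i psi_{j-i}):
  psi_1 = theta_1 + phi_1 = 0.755 + (0.894) = 1.649
Right-hand sides:
  c_0 = sigma^2 (1 + theta_1 psi_1) = 1 * (1 + (0.755)(1.649)) = 1 * 2.244995 = 2.244995
  c_1 = sigma^2 theta_1 = 1 * (0.755) = 0.755
  c_2 = 0
Equations for k = 0 and k = 1 (AR order 1):
  gamma(0) = phi_1 gamma(1) + c_0
  gamma(1) = phi_1 gamma(0) + c_1
Substituting the second into the first: gamma(0) (1 - phi_1^2) = c_0 + phi_1 c_1, so
  gamma(0) = (c_0 + phi_1 c_1) / (1 - phi_1^2) = (2.244995 + (0.894)(0.755)) / (1 - (0.894)^2) = 2.919965 / 0.200764 = 14.544266.
  gamma(1) = phi_1 gamma(0) + c_1 = (0.894)(14.544266) + (0.755) = 13.757574.
For k = 2 (> q): gamma(2) = phi_1 gamma(1) = (0.894)(13.757574) = 12.299271.
Therefore gamma(2) = 12.2993 (to 4 decimal places).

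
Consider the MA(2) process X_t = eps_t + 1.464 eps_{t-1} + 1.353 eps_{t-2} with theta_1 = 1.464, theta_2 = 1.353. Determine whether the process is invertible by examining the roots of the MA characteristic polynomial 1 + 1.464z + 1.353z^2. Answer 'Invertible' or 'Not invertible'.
\text{Not invertible}

The MA(q) characteristic polynomial is P(z) = 1 + 1.464z + 1.353z^2.
Invertibility requires all roots to lie outside the unit circle, i.e. |z| > 1 for every root.
Set 1 + (1.464) z + (1.353) z^2 = 0, i.e. a z^2 + b z + c = 0 with a = 1.353, b = 1.464, c = 1.
Discriminant D = b^2 - 4ac = (1.464)^2 - 4*(1.353)*1 = 2.143296 - (5.412) = -3.268704.
D < 0, so the roots are the complex-conjugate pair z = (-b +/- i sqrt(-D)) / (2a) = -0.541 +/- 0.6681i.
For a conjugate pair |z|^2 = z * conj(z) = (product of roots) = c/a = 1/(1.353) = 0.739098, so |z| = sqrt(0.739098) = 0.8597 for both roots.
Moduli of all roots: 0.8597, 0.8597.
All moduli strictly greater than 1? No.
Verdict: Not invertible.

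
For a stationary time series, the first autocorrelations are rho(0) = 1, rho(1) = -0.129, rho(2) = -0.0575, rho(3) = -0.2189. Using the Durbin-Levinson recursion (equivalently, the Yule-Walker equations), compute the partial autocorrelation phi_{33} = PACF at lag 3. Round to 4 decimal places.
\phi_{33} = -0.2420

The PACF at lag k is phi_{kk}, the last component of the solution
to the Yule-Walker system G_k phi = r_k where
  (G_k)_{ij} = rho(|i - j|), (r_k)_i = rho(i), i,j = 1..k.
Equivalently, Durbin-Levinson gives phi_{kk} iteratively:
  phi_{11} = rho(1)
  phi_{kk} = [rho(k) - sum_{j=1..k-1} phi_{k-1,j} rho(k-j)]
            / [1 - sum_{j=1..k-1} phi_{k-1,j} rho(j)],
  phi_{k,j} = phi_{k-1,j} - phi_{kk} phi_{k-1,k-j},  j = 1..k-1.
Step k = 1:
  phi_11 = rho(1) = -0.129.
Step k = 2:
  phi_22 = [rho(2) - phi_11 rho(1)] / [1 - phi_11 rho(1)] = [-0.0575 - (-0.129)(-0.129)] / [1 - (-0.129)(-0.129)]
         = -0.074141 / 0.983359 = -0.075396.
  Update: phi_21 = phi_11 - phi_22 phi_11 = -0.129 - (-0.075396)(-0.129) = -0.138726.
Step k = 3:
  phi_33 = [rho(3) - phi_21 rho(2) - phi_22 rho(1)] / [1 - phi_21 rho(1) - phi_22 rho(2)]
    numerator   = -0.2189 - (-0.138726)(-0.0575) - (-0.075396)(-0.129) = -0.23660279
    denominator = 1 - (-0.138726)(-0.129) - (-0.075396)(-0.0575) = 0.97776909
  phi_33 = -0.23660279 / 0.97776909 = -0.242.
Therefore phi_{33} = -0.2420.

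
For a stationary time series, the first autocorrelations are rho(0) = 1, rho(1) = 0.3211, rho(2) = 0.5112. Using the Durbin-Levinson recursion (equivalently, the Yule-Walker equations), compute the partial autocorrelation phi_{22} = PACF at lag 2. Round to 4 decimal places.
\phi_{22} = 0.4550

The PACF at lag k is phi_{kk}, the last component of the solution
to the Yule-Walker system G_k phi = r_k where
  (G_k)_{ij} = rho(|i - j|), (r_k)_i = rho(i), i,j = 1..k.
Equivalently, Durbin-Levinson gives phi_{kk} iteratively:
  phi_{11} = rho(1)
  phi_{kk} = [rho(k) - sum_{j=1..k-1} phi_{k-1,j} rho(k-j)]
            / [1 - sum_{j=1..k-1} phi_{k-1,j} rho(j)],
  phi_{k,j} = phi_{k-1,j} - phi_{kk} phi_{k-1,k-j},  j = 1..k-1.
Step k = 1:
  phi_11 = rho(1) = 0.3211.
Step k = 2:
  phi_22 = [rho(2) - phi_11 rho(1)] / [1 - phi_11 rho(1)] = [0.5112 - (0.3211)(0.3211)] / [1 - (0.3211)(0.3211)]
         = 0.40809479 / 0.89689479 = 0.455.
Therefore phi_{22} = 0.4550.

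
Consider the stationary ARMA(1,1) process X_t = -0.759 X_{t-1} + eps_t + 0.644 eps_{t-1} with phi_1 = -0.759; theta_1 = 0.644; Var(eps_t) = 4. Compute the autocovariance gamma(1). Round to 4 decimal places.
\gamma(1) = -0.5547

Multiply the model equation by X_{t-k} and take expectations. With theta_0 = psi_0 = 1 and psi_j the MA(infinity) weights, this gives
  gamma(k) - sum_i phi_i gamma(k-i) = c_k,
  c_k = sigma^2 * sum_{j=k..q} theta_j psi_{j-k}   (c_k = 0 for k > q),
using gamma(-m) = gamma(m).
psi-weights needed (psi_j = theta_j + sum_i phi_i psi_{j-i}):
  psi_1 = theta_1 + phi_1 = 0.644 + (-0.759) = -0.115
Right-hand sides:
  c_0 = sigma^2 (1 + theta_1 psi_1) = 4 * (1 + (0.644)(-0.115)) = 4 * 0.92594 = 3.70376
  c_1 = sigma^2 theta_1 = 4 * (0.644) = 2.576
  c_2 = 0
Equations for k = 0 and k = 1 (AR order 1):
  gamma(0) = phi_1 gamma(1) + c_0
  gamma(1) = phi_1 gamma(0) + c_1
Substituting the second into the first: gamma(0) (1 - phi_1^2) = c_0 + phi_1 c_1, so
  gamma(0) = (c_0 + phi_1 c_1) / (1 - phi_1^2) = (3.70376 + (-0.759)(2.576)) / (1 - (-0.759)^2) = 1.748576 / 0.423919 = 4.124788.
  gamma(1) = phi_1 gamma(0) + c_1 = (-0.759)(4.124788) + (2.576) = -0.554714.
Therefore gamma(1) = -0.5547 (to 4 decimal places).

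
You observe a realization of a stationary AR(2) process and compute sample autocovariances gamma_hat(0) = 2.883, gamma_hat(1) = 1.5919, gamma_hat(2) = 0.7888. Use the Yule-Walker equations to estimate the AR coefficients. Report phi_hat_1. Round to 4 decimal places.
\hat\phi_{1} = 0.5770

The Yule-Walker equations for an AR(p) process read, in matrix form,
  Gamma_p phi = r_p,   with   (Gamma_p)_{ij} = gamma(|i - j|),
                       (r_p)_i = gamma(i),   i,j = 1..p.
Substitute the sample gammas (Toeplitz matrix and right-hand side of size 2):
  Gamma_p = [[2.883, 1.5919], [1.5919, 2.883]]
  r_p     = [1.5919, 0.7888]
Written out:
  2.883 phi_1 + 1.5919 phi_2 = 1.5919
  1.5919 phi_1 + 2.883 phi_2 = 0.7888
Solve by Cramer's rule:
  det = gamma(0)^2 - gamma(1)^2 = (2.883)^2 - (1.5919)^2 = 8.311689 - 2.53414561 = 5.77754339
  phi_hat_1 = [gamma(1) gamma(0) - gamma(1) gamma(2)] / det = [(1.5919)(2.883) - (1.5919)(0.7888)] / 5.77754339 = 3.33375698 / 5.77754339 = 0.577
  phi_hat_2 = [gamma(0) gamma(2) - gamma(1)^2] / det = [(2.883)(0.7888) - (1.5919)^2] / 5.77754339 = -0.26003521 / 5.77754339 = -0.045
So phi_hat = [0.5770, -0.0450].
Therefore phi_hat_1 = 0.5770.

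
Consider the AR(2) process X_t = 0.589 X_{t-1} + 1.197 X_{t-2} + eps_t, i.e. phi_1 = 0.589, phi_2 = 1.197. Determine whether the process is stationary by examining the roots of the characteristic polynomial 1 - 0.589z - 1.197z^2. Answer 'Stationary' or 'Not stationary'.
\text{Not stationary}

The AR(p) characteristic polynomial is P(z) = 1 - 0.589z - 1.197z^2.
Stationarity requires all roots to lie outside the unit circle, i.e. |z| > 1 for every root.
Set 1 + (-0.589) z + (-1.197) z^2 = 0, i.e. a z^2 + b z + c = 0 with a = -1.197, b = -0.589, c = 1.
Discriminant D = b^2 - 4ac = (-0.589)^2 - 4*(-1.197)*1 = 0.346921 - (-4.788) = 5.134921.
D >= 0, so the roots are real: z = (-b +/- sqrt(D)) / (2a) = (0.589 +/- 2.266036) / (-2.394).
  z_1 = (0.589 + 2.266036) / (-2.394) = -1.1926,   |z_1| = 1.1926.
  z_2 = (0.589 - 2.266036) / (-2.394) = 0.7005,   |z_2| = 0.7005.
Moduli of all roots: 1.1926, 0.7005.
All moduli strictly greater than 1? No.
Verdict: Not stationary.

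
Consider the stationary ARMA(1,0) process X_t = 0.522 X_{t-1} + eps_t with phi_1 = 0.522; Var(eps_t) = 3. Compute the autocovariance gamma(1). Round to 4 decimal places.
\gamma(1) = 2.1525

Multiply the model equation by X_{t-k} and take expectations. With theta_0 = psi_0 = 1 and psi_j the MA(infinity) weights, this gives
  gamma(k) - sum_i phi_i gamma(k-i) = c_k,
  c_k = sigma^2 * sum_{j=k..q} theta_j psi_{j-k}   (c_k = 0 for k > q),
using gamma(-m) = gamma(m).
Pure AR (q = 0): c_0 = sigma^2 = 3, c_k = 0 for k >= 1.
Equations for k = 0 and k = 1 (AR order 1):
  gamma(0) = phi_1 gamma(1) + c_0
  gamma(1) = phi_1 gamma(0) + c_1
Substituting the second into the first: gamma(0) (1 - phi_1^2) = c_0 + phi_1 c_1, so
  gamma(0) = c_0 / (1 - phi_1^2) = 3 / (1 - (0.522)^2) = 3 / 0.727516 = 4.123621.
  gamma(1) = phi_1 gamma(0) = (0.522)(4.123621) = 2.15253.
Therefore gamma(1) = 2.1525 (to 4 decimal places).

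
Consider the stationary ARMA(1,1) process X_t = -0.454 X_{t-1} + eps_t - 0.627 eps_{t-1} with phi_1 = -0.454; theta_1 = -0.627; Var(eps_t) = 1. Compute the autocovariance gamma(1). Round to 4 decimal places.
\gamma(1) = -1.7493

Multiply the model equation by X_{t-k} and take expectations. With theta_0 = psi_0 = 1 and psi_j the MA(infinity) weights, this gives
  gamma(k) - sum_i phi_i gamma(k-i) = c_k,
  c_k = sigma^2 * sum_{j=k..q} theta_j psi_{j-k}   (c_k = 0 for k > q),
using gamma(-m) = gamma(m).
psi-weights needed (psi_j = theta_j + sum_i phi_i psi_{j-i}):
  psi_1 = theta_1 + phi_1 = -0.627 + (-0.454) = -1.081
Right-hand sides:
  c_0 = sigma^2 (1 + theta_1 psi_1) = 1 * (1 + (-0.627)(-1.081)) = 1 * 1.677787 = 1.677787
  c_1 = sigma^2 theta_1 = 1 * (-0.627) = -0.627
  c_2 = 0
Equations for k = 0 and k = 1 (AR order 1):
  gamma(0) = phi_1 gamma(1) + c_0
  gamma(1) = phi_1 gamma(0) + c_1
Substituting the second into the first: gamma(0) (1 - phi_1^2) = c_0 + phi_1 c_1, so
  gamma(0) = (c_0 + phi_1 c_1) / (1 - phi_1^2) = (1.677787 + (-0.454)(-0.627)) / (1 - (-0.454)^2) = 1.962445 / 0.793884 = 2.471954.
  gamma(1) = phi_1 gamma(0) + c_1 = (-0.454)(2.471954) + (-0.627) = -1.749267.
Therefore gamma(1) = -1.7493 (to 4 decimal places).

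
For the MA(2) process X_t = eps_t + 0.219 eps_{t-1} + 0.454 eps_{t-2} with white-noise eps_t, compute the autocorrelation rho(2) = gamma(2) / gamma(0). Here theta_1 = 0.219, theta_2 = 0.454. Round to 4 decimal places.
\rho(2) = 0.3620

For an MA(q) process with theta_0 = 1, the autocovariance is
  gamma(k) = sigma^2 * sum_{i=0..q-k} theta_i * theta_{i+k},
and rho(k) = gamma(k) / gamma(0). Sigma^2 cancels.
  numerator   = (1)*(0.454) = 0.454.
  denominator = (1)^2 + (0.219)^2 + (0.454)^2 = 1.254077.
  rho(2) = 0.454 / 1.254077 = 0.3620.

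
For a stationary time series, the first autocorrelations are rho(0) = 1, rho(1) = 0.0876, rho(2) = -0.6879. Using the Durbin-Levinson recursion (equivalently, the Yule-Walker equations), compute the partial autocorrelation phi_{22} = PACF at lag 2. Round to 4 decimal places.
\phi_{22} = -0.7010

The PACF at lag k is phi_{kk}, the last component of the solution
to the Yule-Walker system G_k phi = r_k where
  (G_k)_{ij} = rho(|i - j|), (r_k)_i = rho(i), i,j = 1..k.
Equivalently, Durbin-Levinson gives phi_{kk} iteratively:
  phi_{11} = rho(1)
  phi_{kk} = [rho(k) - sum_{j=1..k-1} phi_{k-1,j} rho(k-j)]
            / [1 - sum_{j=1..k-1} phi_{k-1,j} rho(j)],
  phi_{k,j} = phi_{k-1,j} - phi_{kk} phi_{k-1,k-j},  j = 1..k-1.
Step k = 1:
  phi_11 = rho(1) = 0.0876.
Step k = 2:
  phi_22 = [rho(2) - phi_11 rho(1)] / [1 - phi_11 rho(1)] = [-0.6879 - (0.0876)(0.0876)] / [1 - (0.0876)(0.0876)]
         = -0.69557376 / 0.99232624 = -0.701.
Therefore phi_{22} = -0.7010.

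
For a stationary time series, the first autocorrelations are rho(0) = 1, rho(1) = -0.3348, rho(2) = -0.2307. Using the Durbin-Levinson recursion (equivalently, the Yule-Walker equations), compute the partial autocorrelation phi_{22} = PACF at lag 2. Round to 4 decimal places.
\phi_{22} = -0.3861

The PACF at lag k is phi_{kk}, the last component of the solution
to the Yule-Walker system G_k phi = r_k where
  (G_k)_{ij} = rho(|i - j|), (r_k)_i = rho(i), i,j = 1..k.
Equivalently, Durbin-Levinson gives phi_{kk} iteratively:
  phi_{11} = rho(1)
  phi_{kk} = [rho(k) - sum_{j=1..k-1} phi_{k-1,j} rho(k-j)]
            / [1 - sum_{j=1..k-1} phi_{k-1,j} rho(j)],
  phi_{k,j} = phi_{k-1,j} - phi_{kk} phi_{k-1,k-j},  j = 1..k-1.
Step k = 1:
  phi_11 = rho(1) = -0.3348.
Step k = 2:
  phi_22 = [rho(2) - phi_11 rho(1)] / [1 - phi_11 rho(1)] = [-0.2307 - (-0.3348)(-0.3348)] / [1 - (-0.3348)(-0.3348)]
         = -0.34279104 / 0.88790896 = -0.3861.
Therefore phi_{22} = -0.3861.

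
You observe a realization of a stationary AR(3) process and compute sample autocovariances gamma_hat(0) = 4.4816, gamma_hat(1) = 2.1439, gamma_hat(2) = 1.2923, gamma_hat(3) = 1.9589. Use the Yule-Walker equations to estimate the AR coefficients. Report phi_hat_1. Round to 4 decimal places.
\hat\phi_{1} = 0.4140

The Yule-Walker equations for an AR(p) process read, in matrix form,
  Gamma_p phi = r_p,   with   (Gamma_p)_{ij} = gamma(|i - j|),
                       (r_p)_i = gamma(i),   i,j = 1..p.
Substitute the sample gammas (Toeplitz matrix and right-hand side of size 3):
  Gamma_p = [[4.4816, 2.1439, 1.2923], [2.1439, 4.4816, 2.1439], [1.2923, 2.1439, 4.4816]]
  r_p     = [2.1439, 1.2923, 1.9589]
Written out (R1..R3):
  (R1) 4.4816 phi_1 + 2.1439 phi_2 + 1.2923 phi_3 = 2.1439
  (R2) 2.1439 phi_1 + 4.4816 phi_2 + 2.1439 phi_3 = 1.2923
  (R3) 1.2923 phi_1 + 2.1439 phi_2 + 4.4816 phi_3 = 1.9589
Gaussian elimination:
  R2 <- R2 - (2.1439/4.4816) R1 = R2 - (0.478378) R1:  3.456005 phi_2 + 1.525692 phi_3 = 0.266705
  R3 <- R3 - (1.2923/4.4816) R1 = R3 - (0.288357) R1:  1.525692 phi_2 + 4.108956 phi_3 = 1.340692
  R3 <- R3 - (1.525692/3.456005) R2 = R3 - (0.441461) R2:  3.435423 phi_3 = 1.222952
Back-substitution:
  phi_hat_3 = 1.222952 / 3.435423 = 0.355983
  phi_hat_2 = (0.266705 - (1.525692)(0.355983)) / 3.456005 = -0.079981
  phi_hat_1 = (2.1439 - (2.1439)(-0.079981) - (1.2923)(0.355983)) / 4.4816 = 0.413989
So phi_hat = [0.4140, -0.0800, 0.3560].
Therefore phi_hat_1 = 0.4140.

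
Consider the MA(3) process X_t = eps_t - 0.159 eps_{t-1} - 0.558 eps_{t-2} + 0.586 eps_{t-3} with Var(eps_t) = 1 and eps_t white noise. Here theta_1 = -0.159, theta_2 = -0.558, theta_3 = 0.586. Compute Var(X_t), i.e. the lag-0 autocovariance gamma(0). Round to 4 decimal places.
\gamma(0) = 1.6800

For an MA(q) process X_t = eps_t + sum_i theta_i eps_{t-i} with
Var(eps_t) = sigma^2, the variance is
  gamma(0) = sigma^2 * (1 + sum_i theta_i^2).
  sum_i theta_i^2 = (-0.159)^2 + (-0.558)^2 + (0.586)^2 = 0.025281 + 0.311364 + 0.343396 = 0.680041.
  gamma(0) = 1 * (1 + 0.680041) = 1 * 1.680041 = 1.680041, which rounds to 1.6800.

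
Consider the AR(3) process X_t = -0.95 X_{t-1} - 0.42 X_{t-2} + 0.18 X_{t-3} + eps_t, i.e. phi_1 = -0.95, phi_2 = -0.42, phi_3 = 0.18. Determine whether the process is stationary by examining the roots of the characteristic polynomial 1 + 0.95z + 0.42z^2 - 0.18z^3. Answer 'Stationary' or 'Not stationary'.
\text{Stationary}

The AR(p) characteristic polynomial is P(z) = 1 + 0.95z + 0.42z^2 - 0.18z^3.
Stationarity requires all roots to lie outside the unit circle, i.e. |z| > 1 for every root.
Degree 3: look for a simple real root z0 first, then factor out (1 - z/z0) and solve the remaining quadratic.
Testing z0 = 4: P(4) = 1 + (0.95)(4) + (0.42)(4)^2 + (-0.18)(4)^3
  = 1 + (3.8) + (6.72) + (-11.52) = 0.  So z_0 = 4 is a root, |z_0| = 4.
Divide out the factor (1 - 0.25 z) = (1 - z/z0) (since 1/z0 = 0.25):
  P(z) = (1 - 0.25 z)(1 + (1.2) z + (0.72) z^2)
  [check: z-coef 1.2 - (0.25) = 0.95; z^2-coef 0.72 - (0.25)(1.2) = 0.42; z^3-coef -(0.25)(0.72) = -0.18.]
Remaining roots from the quadratic factor 1 + (1.2) z + (0.72) z^2:
  Set 1 + (1.2) z + (0.72) z^2 = 0, i.e. a z^2 + b z + c = 0 with a = 0.72, b = 1.2, c = 1.
  Discriminant D = b^2 - 4ac = (1.2)^2 - 4*(0.72)*1 = 1.44 - (2.88) = -1.44.
  D < 0, so the roots are the complex-conjugate pair z = (-b +/- i sqrt(-D)) / (2a) = -0.8333 +/- 0.8333i.
  For a conjugate pair |z|^2 = z * conj(z) = (product of roots) = c/a = 1/(0.72) = 1.388889, so |z| = sqrt(1.388889) = 1.1785 for both roots.
Moduli of all roots: 4.0000, 1.1785, 1.1785.
All moduli strictly greater than 1? Yes.
Verdict: Stationary.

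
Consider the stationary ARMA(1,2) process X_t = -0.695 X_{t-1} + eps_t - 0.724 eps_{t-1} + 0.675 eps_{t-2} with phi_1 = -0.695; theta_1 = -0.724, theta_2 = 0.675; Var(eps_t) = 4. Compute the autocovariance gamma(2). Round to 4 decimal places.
\gamma(2) = 23.5115

Multiply the model equation by X_{t-k} and take expectations. With theta_0 = psi_0 = 1 and psi_j the MA(infinity) weights, this gives
  gamma(k) - sum_i phi_i gamma(k-i) = c_k,
  c_k = sigma^2 * sum_{j=k..q} theta_j psi_{j-k}   (c_k = 0 for k > q),
using gamma(-m) = gamma(m).
psi-weights needed (psi_j = theta_j + sum_i phi_i psi_{j-i}):
  psi_1 = theta_1 + phi_1 = -0.724 + (-0.695) = -1.419
  psi_2 = theta_2 + phi_1 psi_1 = 0.675 + (-0.695)(-1.419) = 1.661205
Right-hand sides:
  c_0 = sigma^2 (1 + theta_1 psi_1 + theta_2 psi_2) = 4 * (1 + (-0.724)(-1.419) + (0.675)(1.661205)) = 4 * 3.148669 = 12.594677
  c_1 = sigma^2 (theta_1 + theta_2 psi_1) = 4 * (-0.724 + (0.675)(-1.419)) = -6.7273
  c_2 = sigma^2 theta_2 = 4 * (0.675) = 2.7
Equations for k = 0 and k = 1 (AR order 1):
  gamma(0) = phi_1 gamma(1) + c_0
  gamma(1) = phi_1 gamma(0) + c_1
Substituting the second into the first: gamma(0) (1 - phi_1^2) = c_0 + phi_1 c_1, so
  gamma(0) = (c_0 + phi_1 c_1) / (1 - phi_1^2) = (12.594677 + (-0.695)(-6.7273)) / (1 - (-0.695)^2) = 17.270151 / 0.516975 = 33.406163.
  gamma(1) = phi_1 gamma(0) + c_1 = (-0.695)(33.406163) + (-6.7273) = -29.944583.
For k = 2: gamma(2) = phi_1 gamma(1) + c_2
  = (-0.695)(-29.944583) + (2.7) = 23.511485.
Therefore gamma(2) = 23.5115 (to 4 decimal places).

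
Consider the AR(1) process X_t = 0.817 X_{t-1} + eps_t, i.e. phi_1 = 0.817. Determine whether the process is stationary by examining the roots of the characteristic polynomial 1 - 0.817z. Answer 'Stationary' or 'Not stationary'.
\text{Stationary}

The AR(p) characteristic polynomial is P(z) = 1 - 0.817z.
Stationarity requires all roots to lie outside the unit circle, i.e. |z| > 1 for every root.
This is linear in z: 1 + (-0.817) z = 0  =>  z = -1/(-0.817) = 1.22399,  |z| = 1.22399.
Moduli of all roots: 1.2240.
All moduli strictly greater than 1? Yes.
Verdict: Stationary.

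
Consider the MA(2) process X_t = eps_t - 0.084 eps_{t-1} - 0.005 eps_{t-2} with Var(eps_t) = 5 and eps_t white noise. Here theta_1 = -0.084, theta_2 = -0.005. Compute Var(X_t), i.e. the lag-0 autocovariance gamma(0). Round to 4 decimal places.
\gamma(0) = 5.0354

For an MA(q) process X_t = eps_t + sum_i theta_i eps_{t-i} with
Var(eps_t) = sigma^2, the variance is
  gamma(0) = sigma^2 * (1 + sum_i theta_i^2).
  sum_i theta_i^2 = (-0.084)^2 + (-0.005)^2 = 0.007056 + 0.000025 = 0.007081.
  gamma(0) = 5 * (1 + 0.007081) = 5 * 1.007081 = 5.035405, which rounds to 5.0354.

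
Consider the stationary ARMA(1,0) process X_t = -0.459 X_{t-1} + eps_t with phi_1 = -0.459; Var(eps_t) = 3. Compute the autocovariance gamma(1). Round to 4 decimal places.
\gamma(1) = -1.7445

Multiply the model equation by X_{t-k} and take expectations. With theta_0 = psi_0 = 1 and psi_j the MA(infinity) weights, this gives
  gamma(k) - sum_i phi_i gamma(k-i) = c_k,
  c_k = sigma^2 * sum_{j=k..q} theta_j psi_{j-k}   (c_k = 0 for k > q),
using gamma(-m) = gamma(m).
Pure AR (q = 0): c_0 = sigma^2 = 3, c_k = 0 for k >= 1.
Equations for k = 0 and k = 1 (AR order 1):
  gamma(0) = phi_1 gamma(1) + c_0
  gamma(1) = phi_1 gamma(0) + c_1
Substituting the second into the first: gamma(0) (1 - phi_1^2) = c_0 + phi_1 c_1, so
  gamma(0) = c_0 / (1 - phi_1^2) = 3 / (1 - (-0.459)^2) = 3 / 0.789319 = 3.800745.
  gamma(1) = phi_1 gamma(0) = (-0.459)(3.800745) = -1.744542.
Therefore gamma(1) = -1.7445 (to 4 decimal places).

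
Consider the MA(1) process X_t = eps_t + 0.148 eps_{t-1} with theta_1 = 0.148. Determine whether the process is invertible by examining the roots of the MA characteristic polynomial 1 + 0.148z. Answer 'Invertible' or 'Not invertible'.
\text{Invertible}

The MA(q) characteristic polynomial is P(z) = 1 + 0.148z.
Invertibility requires all roots to lie outside the unit circle, i.e. |z| > 1 for every root.
This is linear in z: 1 + (0.148) z = 0  =>  z = -1/(0.148) = -6.756757,  |z| = 6.756757.
Moduli of all roots: 6.7568.
All moduli strictly greater than 1? Yes.
Verdict: Invertible.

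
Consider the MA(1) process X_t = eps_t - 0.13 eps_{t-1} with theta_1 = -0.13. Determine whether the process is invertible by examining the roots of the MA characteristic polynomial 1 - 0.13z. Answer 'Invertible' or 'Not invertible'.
\text{Invertible}

The MA(q) characteristic polynomial is P(z) = 1 - 0.13z.
Invertibility requires all roots to lie outside the unit circle, i.e. |z| > 1 for every root.
This is linear in z: 1 + (-0.13) z = 0  =>  z = -1/(-0.13) = 7.692308,  |z| = 7.692308.
Moduli of all roots: 7.6923.
All moduli strictly greater than 1? Yes.
Verdict: Invertible.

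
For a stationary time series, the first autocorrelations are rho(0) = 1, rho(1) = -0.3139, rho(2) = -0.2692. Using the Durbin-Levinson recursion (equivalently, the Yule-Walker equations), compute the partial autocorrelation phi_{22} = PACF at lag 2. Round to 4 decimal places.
\phi_{22} = -0.4079

The PACF at lag k is phi_{kk}, the last component of the solution
to the Yule-Walker system G_k phi = r_k where
  (G_k)_{ij} = rho(|i - j|), (r_k)_i = rho(i), i,j = 1..k.
Equivalently, Durbin-Levinson gives phi_{kk} iteratively:
  phi_{11} = rho(1)
  phi_{kk} = [rho(k) - sum_{j=1..k-1} phi_{k-1,j} rho(k-j)]
            / [1 - sum_{j=1..k-1} phi_{k-1,j} rho(j)],
  phi_{k,j} = phi_{k-1,j} - phi_{kk} phi_{k-1,k-j},  j = 1..k-1.
Step k = 1:
  phi_11 = rho(1) = -0.3139.
Step k = 2:
  phi_22 = [rho(2) - phi_11 rho(1)] / [1 - phi_11 rho(1)] = [-0.2692 - (-0.3139)(-0.3139)] / [1 - (-0.3139)(-0.3139)]
         = -0.36773321 / 0.90146679 = -0.4079.
Therefore phi_{22} = -0.4079.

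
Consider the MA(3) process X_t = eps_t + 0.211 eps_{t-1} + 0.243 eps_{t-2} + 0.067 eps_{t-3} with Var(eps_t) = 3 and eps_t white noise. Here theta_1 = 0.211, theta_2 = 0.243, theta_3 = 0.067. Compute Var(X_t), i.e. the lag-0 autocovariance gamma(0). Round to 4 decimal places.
\gamma(0) = 3.3242

For an MA(q) process X_t = eps_t + sum_i theta_i eps_{t-i} with
Var(eps_t) = sigma^2, the variance is
  gamma(0) = sigma^2 * (1 + sum_i theta_i^2).
  sum_i theta_i^2 = (0.211)^2 + (0.243)^2 + (0.067)^2 = 0.044521 + 0.059049 + 0.004489 = 0.108059.
  gamma(0) = 3 * (1 + 0.108059) = 3 * 1.108059 = 3.324177, which rounds to 3.3242.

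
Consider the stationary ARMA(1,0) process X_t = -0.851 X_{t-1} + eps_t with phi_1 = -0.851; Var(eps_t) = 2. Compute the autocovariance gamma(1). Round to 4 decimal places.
\gamma(1) = -6.1712

Multiply the model equation by X_{t-k} and take expectations. With theta_0 = psi_0 = 1 and psi_j the MA(infinity) weights, this gives
  gamma(k) - sum_i phi_i gamma(k-i) = c_k,
  c_k = sigma^2 * sum_{j=k..q} theta_j psi_{j-k}   (c_k = 0 for k > q),
using gamma(-m) = gamma(m).
Pure AR (q = 0): c_0 = sigma^2 = 2, c_k = 0 for k >= 1.
Equations for k = 0 and k = 1 (AR order 1):
  gamma(0) = phi_1 gamma(1) + c_0
  gamma(1) = phi_1 gamma(0) + c_1
Substituting the second into the first: gamma(0) (1 - phi_1^2) = c_0 + phi_1 c_1, so
  gamma(0) = c_0 / (1 - phi_1^2) = 2 / (1 - (-0.851)^2) = 2 / 0.275799 = 7.251658.
  gamma(1) = phi_1 gamma(0) = (-0.851)(7.251658) = -6.171161.
Therefore gamma(1) = -6.1712 (to 4 decimal places).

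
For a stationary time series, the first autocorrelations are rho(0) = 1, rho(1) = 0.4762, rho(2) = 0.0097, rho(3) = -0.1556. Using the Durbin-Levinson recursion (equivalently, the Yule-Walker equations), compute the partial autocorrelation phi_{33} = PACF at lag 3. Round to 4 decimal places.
\phi_{33} = -0.0391

The PACF at lag k is phi_{kk}, the last component of the solution
to the Yule-Walker system G_k phi = r_k where
  (G_k)_{ij} = rho(|i - j|), (r_k)_i = rho(i), i,j = 1..k.
Equivalently, Durbin-Levinson gives phi_{kk} iteratively:
  phi_{11} = rho(1)
  phi_{kk} = [rho(k) - sum_{j=1..k-1} phi_{k-1,j} rho(k-j)]
            / [1 - sum_{j=1..k-1} phi_{k-1,j} rho(j)],
  phi_{k,j} = phi_{k-1,j} - phi_{kk} phi_{k-1,k-j},  j = 1..k-1.
Step k = 1:
  phi_11 = rho(1) = 0.4762.
Step k = 2:
  phi_22 = [rho(2) - phi_11 rho(1)] / [1 - phi_11 rho(1)] = [0.0097 - (0.4762)(0.4762)] / [1 - (0.4762)(0.4762)]
         = -0.21706644 / 0.77323356 = -0.280726.
  Update: phi_21 = phi_11 - phi_22 phi_11 = 0.4762 - (-0.280726)(0.4762) = 0.609882.
Step k = 3:
  phi_33 = [rho(3) - phi_21 rho(2) - phi_22 rho(1)] / [1 - phi_21 rho(1) - phi_22 rho(2)]
    numerator   = -0.1556 - (0.609882)(0.0097) - (-0.280726)(0.4762) = -0.02783433
    denominator = 1 - (0.609882)(0.4762) - (-0.280726)(0.0097) = 0.71229746
  phi_33 = -0.02783433 / 0.71229746 = -0.0391.
Therefore phi_{33} = -0.0391.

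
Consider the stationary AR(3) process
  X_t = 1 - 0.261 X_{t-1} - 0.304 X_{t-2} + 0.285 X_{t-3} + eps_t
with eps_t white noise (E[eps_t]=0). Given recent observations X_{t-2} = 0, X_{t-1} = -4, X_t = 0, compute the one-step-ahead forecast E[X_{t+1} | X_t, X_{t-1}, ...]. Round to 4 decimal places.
E[X_{t+1} \mid \mathcal F_t] = 2.2160

For an AR(p) model X_t = c + sum_i phi_i X_{t-i} + eps_t, the
one-step-ahead conditional mean is
  E[X_{t+1} | X_t, ...] = c + sum_i phi_i X_{t+1-i}.
Substitute known values:
  E[X_{t+1} | ...] = 1 + (-0.261) * (0) + (-0.304) * (-4) + (0.285) * (0)
                   = 2.2160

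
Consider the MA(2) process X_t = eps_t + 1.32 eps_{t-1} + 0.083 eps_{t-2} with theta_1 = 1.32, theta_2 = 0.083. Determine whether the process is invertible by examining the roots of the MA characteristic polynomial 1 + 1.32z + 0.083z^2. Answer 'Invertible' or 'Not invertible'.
\text{Not invertible}

The MA(q) characteristic polynomial is P(z) = 1 + 1.32z + 0.083z^2.
Invertibility requires all roots to lie outside the unit circle, i.e. |z| > 1 for every root.
Set 1 + (1.32) z + (0.083) z^2 = 0, i.e. a z^2 + b z + c = 0 with a = 0.083, b = 1.32, c = 1.
Discriminant D = b^2 - 4ac = (1.32)^2 - 4*(0.083)*1 = 1.7424 - (0.332) = 1.4104.
D >= 0, so the roots are real: z = (-b +/- sqrt(D)) / (2a) = (-1.32 +/- 1.187603) / (0.166).
  z_1 = (-1.32 + 1.187603) / (0.166) = -0.7976,   |z_1| = 0.7976.
  z_2 = (-1.32 - 1.187603) / (0.166) = -15.106,   |z_2| = 15.106.
Moduli of all roots: 0.7976, 15.1060.
All moduli strictly greater than 1? No.
Verdict: Not invertible.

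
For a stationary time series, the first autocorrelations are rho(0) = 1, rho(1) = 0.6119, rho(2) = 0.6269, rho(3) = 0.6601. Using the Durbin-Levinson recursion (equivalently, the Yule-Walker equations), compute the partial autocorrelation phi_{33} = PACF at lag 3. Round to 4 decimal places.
\phi_{33} = 0.3520

The PACF at lag k is phi_{kk}, the last component of the solution
to the Yule-Walker system G_k phi = r_k where
  (G_k)_{ij} = rho(|i - j|), (r_k)_i = rho(i), i,j = 1..k.
Equivalently, Durbin-Levinson gives phi_{kk} iteratively:
  phi_{11} = rho(1)
  phi_{kk} = [rho(k) - sum_{j=1..k-1} phi_{k-1,j} rho(k-j)]
            / [1 - sum_{j=1..k-1} phi_{k-1,j} rho(j)],
  phi_{k,j} = phi_{k-1,j} - phi_{kk} phi_{k-1,k-j},  j = 1..k-1.
Step k = 1:
  phi_11 = rho(1) = 0.6119.
Step k = 2:
  phi_22 = [rho(2) - phi_11 rho(1)] / [1 - phi_11 rho(1)] = [0.6269 - (0.6119)(0.6119)] / [1 - (0.6119)(0.6119)]
         = 0.25247839 / 0.62557839 = 0.403592.
  Update: phi_21 = phi_11 - phi_22 phi_11 = 0.6119 - (0.403592)(0.6119) = 0.364942.
Step k = 3:
  phi_33 = [rho(3) - phi_21 rho(2) - phi_22 rho(1)] / [1 - phi_21 rho(1) - phi_22 rho(2)]
    numerator   = 0.6601 - (0.364942)(0.6269) - (0.403592)(0.6119) = 0.1843599
    denominator = 1 - (0.364942)(0.6119) - (0.403592)(0.6269) = 0.52368015
  phi_33 = 0.1843599 / 0.52368015 = 0.352.
Therefore phi_{33} = 0.3520.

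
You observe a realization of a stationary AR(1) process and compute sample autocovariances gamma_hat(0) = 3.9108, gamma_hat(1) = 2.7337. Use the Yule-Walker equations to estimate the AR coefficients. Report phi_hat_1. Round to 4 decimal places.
\hat\phi_{1} = 0.6990

The Yule-Walker equations for an AR(p) process read, in matrix form,
  Gamma_p phi = r_p,   with   (Gamma_p)_{ij} = gamma(|i - j|),
                       (r_p)_i = gamma(i),   i,j = 1..p.
Substitute the sample gammas (Toeplitz matrix and right-hand side of size 1):
  Gamma_p = [[3.9108]]
  r_p     = [2.7337]
With p = 1 this is the single equation gamma(0) phi_1 = gamma(1):
  phi_hat_1 = gamma(1) / gamma(0) = 2.7337 / 3.9108 = 0.6990.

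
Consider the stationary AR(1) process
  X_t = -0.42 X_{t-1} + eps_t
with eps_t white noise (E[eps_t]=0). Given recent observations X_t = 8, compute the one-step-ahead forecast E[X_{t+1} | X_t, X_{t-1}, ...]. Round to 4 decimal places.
E[X_{t+1} \mid \mathcal F_t] = -3.3600

For an AR(p) model X_t = c + sum_i phi_i X_{t-i} + eps_t, the
one-step-ahead conditional mean is
  E[X_{t+1} | X_t, ...] = c + sum_i phi_i X_{t+1-i}.
Substitute known values:
  E[X_{t+1} | ...] = (-0.42) * (8)
                   = -3.3600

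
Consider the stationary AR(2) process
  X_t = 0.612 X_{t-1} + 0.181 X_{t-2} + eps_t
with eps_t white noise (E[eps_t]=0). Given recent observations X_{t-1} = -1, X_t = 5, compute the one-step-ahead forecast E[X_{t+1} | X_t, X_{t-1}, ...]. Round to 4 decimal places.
E[X_{t+1} \mid \mathcal F_t] = 2.8790

For an AR(p) model X_t = c + sum_i phi_i X_{t-i} + eps_t, the
one-step-ahead conditional mean is
  E[X_{t+1} | X_t, ...] = c + sum_i phi_i X_{t+1-i}.
Substitute known values:
  E[X_{t+1} | ...] = (0.612) * (5) + (0.181) * (-1)
                   = 2.8790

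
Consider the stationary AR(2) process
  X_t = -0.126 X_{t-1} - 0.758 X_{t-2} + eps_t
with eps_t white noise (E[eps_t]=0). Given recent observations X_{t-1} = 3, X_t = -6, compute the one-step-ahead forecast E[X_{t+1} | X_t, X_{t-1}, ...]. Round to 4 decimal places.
E[X_{t+1} \mid \mathcal F_t] = -1.5180

For an AR(p) model X_t = c + sum_i phi_i X_{t-i} + eps_t, the
one-step-ahead conditional mean is
  E[X_{t+1} | X_t, ...] = c + sum_i phi_i X_{t+1-i}.
Substitute known values:
  E[X_{t+1} | ...] = (-0.126) * (-6) + (-0.758) * (3)
                   = -1.5180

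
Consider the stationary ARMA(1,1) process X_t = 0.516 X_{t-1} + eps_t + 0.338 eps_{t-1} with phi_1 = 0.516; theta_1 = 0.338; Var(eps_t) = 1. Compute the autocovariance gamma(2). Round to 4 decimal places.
\gamma(2) = 0.7053

Multiply the model equation by X_{t-k} and take expectations. With theta_0 = psi_0 = 1 and psi_j the MA(infinity) weights, this gives
  gamma(k) - sum_i phi_i gamma(k-i) = c_k,
  c_k = sigma^2 * sum_{j=k..q} theta_j psi_{j-k}   (c_k = 0 for k > q),
using gamma(-m) = gamma(m).
psi-weights needed (psi_j = theta_j + sum_i phi_i psi_{j-i}):
  psi_1 = theta_1 + phi_1 = 0.338 + (0.516) = 0.854
Right-hand sides:
  c_0 = sigma^2 (1 + theta_1 psi_1) = 1 * (1 + (0.338)(0.854)) = 1 * 1.288652 = 1.288652
  c_1 = sigma^2 theta_1 = 1 * (0.338) = 0.338
  c_2 = 0
Equations for k = 0 and k = 1 (AR order 1):
  gamma(0) = phi_1 gamma(1) + c_0
  gamma(1) = phi_1 gamma(0) + c_1
Substituting the second into the first: gamma(0) (1 - phi_1^2) = c_0 + phi_1 c_1, so
  gamma(0) = (c_0 + phi_1 c_1) / (1 - phi_1^2) = (1.288652 + (0.516)(0.338)) / (1 - (0.516)^2) = 1.46306 / 0.733744 = 1.993965.
  gamma(1) = phi_1 gamma(0) + c_1 = (0.516)(1.993965) + (0.338) = 1.366886.
For k = 2 (> q): gamma(2) = phi_1 gamma(1) = (0.516)(1.366886) = 0.705313.
Therefore gamma(2) = 0.7053 (to 4 decimal places).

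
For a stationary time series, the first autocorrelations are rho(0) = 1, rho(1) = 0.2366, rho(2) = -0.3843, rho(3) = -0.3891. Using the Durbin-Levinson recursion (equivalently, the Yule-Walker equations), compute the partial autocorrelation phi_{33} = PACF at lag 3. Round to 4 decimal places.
\phi_{33} = -0.1969

The PACF at lag k is phi_{kk}, the last component of the solution
to the Yule-Walker system G_k phi = r_k where
  (G_k)_{ij} = rho(|i - j|), (r_k)_i = rho(i), i,j = 1..k.
Equivalently, Durbin-Levinson gives phi_{kk} iteratively:
  phi_{11} = rho(1)
  phi_{kk} = [rho(k) - sum_{j=1..k-1} phi_{k-1,j} rho(k-j)]
            / [1 - sum_{j=1..k-1} phi_{k-1,j} rho(j)],
  phi_{k,j} = phi_{k-1,j} - phi_{kk} phi_{k-1,k-j},  j = 1..k-1.
Step k = 1:
  phi_11 = rho(1) = 0.2366.
Step k = 2:
  phi_22 = [rho(2) - phi_11 rho(1)] / [1 - phi_11 rho(1)] = [-0.3843 - (0.2366)(0.2366)] / [1 - (0.2366)(0.2366)]
         = -0.44027956 / 0.94402044 = -0.466388.
  Update: phi_21 = phi_11 - phi_22 phi_11 = 0.2366 - (-0.466388)(0.2366) = 0.346947.
Step k = 3:
  phi_33 = [rho(3) - phi_21 rho(2) - phi_22 rho(1)] / [1 - phi_21 rho(1) - phi_22 rho(2)]
    numerator   = -0.3891 - (0.346947)(-0.3843) - (-0.466388)(0.2366) = -0.1454208
    denominator = 1 - (0.346947)(0.2366) - (-0.466388)(-0.3843) = 0.73867945
  phi_33 = -0.1454208 / 0.73867945 = -0.1969.
Therefore phi_{33} = -0.1969.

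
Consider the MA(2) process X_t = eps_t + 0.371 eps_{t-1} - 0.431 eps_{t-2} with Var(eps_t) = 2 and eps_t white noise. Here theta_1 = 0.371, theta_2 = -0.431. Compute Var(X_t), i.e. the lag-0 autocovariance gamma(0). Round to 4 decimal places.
\gamma(0) = 2.6468

For an MA(q) process X_t = eps_t + sum_i theta_i eps_{t-i} with
Var(eps_t) = sigma^2, the variance is
  gamma(0) = sigma^2 * (1 + sum_i theta_i^2).
  sum_i theta_i^2 = (0.371)^2 + (-0.431)^2 = 0.137641 + 0.185761 = 0.323402.
  gamma(0) = 2 * (1 + 0.323402) = 2 * 1.323402 = 2.646804, which rounds to 2.6468.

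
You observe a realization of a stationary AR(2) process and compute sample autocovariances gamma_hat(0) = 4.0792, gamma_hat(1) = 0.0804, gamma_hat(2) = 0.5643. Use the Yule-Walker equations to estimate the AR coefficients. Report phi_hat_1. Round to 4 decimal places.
\hat\phi_{1} = 0.0170

The Yule-Walker equations for an AR(p) process read, in matrix form,
  Gamma_p phi = r_p,   with   (Gamma_p)_{ij} = gamma(|i - j|),
                       (r_p)_i = gamma(i),   i,j = 1..p.
Substitute the sample gammas (Toeplitz matrix and right-hand side of size 2):
  Gamma_p = [[4.0792, 0.0804], [0.0804, 4.0792]]
  r_p     = [0.0804, 0.5643]
Written out:
  4.0792 phi_1 + 0.0804 phi_2 = 0.0804
  0.0804 phi_1 + 4.0792 phi_2 = 0.5643
Solve by Cramer's rule:
  det = gamma(0)^2 - gamma(1)^2 = (4.0792)^2 - (0.0804)^2 = 16.63987264 - 0.00646416 = 16.63340848
  phi_hat_1 = [gamma(1) gamma(0) - gamma(1) gamma(2)] / det = [(0.0804)(4.0792) - (0.0804)(0.5643)] / 16.63340848 = 0.28259796 / 16.63340848 = 0.017
  phi_hat_2 = [gamma(0) gamma(2) - gamma(1)^2] / det = [(4.0792)(0.5643) - (0.0804)^2] / 16.63340848 = 2.2954284 / 16.63340848 = 0.138
So phi_hat = [0.0170, 0.1380].
Therefore phi_hat_1 = 0.0170.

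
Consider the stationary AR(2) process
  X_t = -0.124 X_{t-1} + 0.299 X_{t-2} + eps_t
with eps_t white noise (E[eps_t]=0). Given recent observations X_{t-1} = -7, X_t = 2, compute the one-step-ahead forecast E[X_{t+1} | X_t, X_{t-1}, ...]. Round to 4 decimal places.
E[X_{t+1} \mid \mathcal F_t] = -2.3410

For an AR(p) model X_t = c + sum_i phi_i X_{t-i} + eps_t, the
one-step-ahead conditional mean is
  E[X_{t+1} | X_t, ...] = c + sum_i phi_i X_{t+1-i}.
Substitute known values:
  E[X_{t+1} | ...] = (-0.124) * (2) + (0.299) * (-7)
                   = -2.3410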